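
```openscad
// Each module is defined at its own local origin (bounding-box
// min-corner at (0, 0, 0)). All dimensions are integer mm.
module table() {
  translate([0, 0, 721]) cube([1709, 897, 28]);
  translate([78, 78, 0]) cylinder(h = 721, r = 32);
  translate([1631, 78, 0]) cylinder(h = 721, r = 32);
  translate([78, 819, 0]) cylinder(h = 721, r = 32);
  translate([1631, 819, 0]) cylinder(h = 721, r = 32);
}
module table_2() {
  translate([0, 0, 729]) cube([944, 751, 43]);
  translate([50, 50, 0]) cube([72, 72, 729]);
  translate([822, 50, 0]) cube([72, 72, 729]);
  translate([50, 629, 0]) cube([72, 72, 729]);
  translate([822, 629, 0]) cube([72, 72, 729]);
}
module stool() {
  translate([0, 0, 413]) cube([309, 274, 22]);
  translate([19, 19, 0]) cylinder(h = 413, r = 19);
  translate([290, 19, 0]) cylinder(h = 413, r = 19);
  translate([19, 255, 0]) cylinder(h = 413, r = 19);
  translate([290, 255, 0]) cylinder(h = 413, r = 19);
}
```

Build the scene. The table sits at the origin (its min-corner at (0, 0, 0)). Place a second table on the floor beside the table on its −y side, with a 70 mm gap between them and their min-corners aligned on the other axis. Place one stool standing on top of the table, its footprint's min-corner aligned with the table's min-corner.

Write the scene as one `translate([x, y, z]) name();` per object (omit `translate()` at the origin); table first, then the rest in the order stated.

table();
translate([0, -821, 0]) table_2();
translate([0, 0, 749]) stool();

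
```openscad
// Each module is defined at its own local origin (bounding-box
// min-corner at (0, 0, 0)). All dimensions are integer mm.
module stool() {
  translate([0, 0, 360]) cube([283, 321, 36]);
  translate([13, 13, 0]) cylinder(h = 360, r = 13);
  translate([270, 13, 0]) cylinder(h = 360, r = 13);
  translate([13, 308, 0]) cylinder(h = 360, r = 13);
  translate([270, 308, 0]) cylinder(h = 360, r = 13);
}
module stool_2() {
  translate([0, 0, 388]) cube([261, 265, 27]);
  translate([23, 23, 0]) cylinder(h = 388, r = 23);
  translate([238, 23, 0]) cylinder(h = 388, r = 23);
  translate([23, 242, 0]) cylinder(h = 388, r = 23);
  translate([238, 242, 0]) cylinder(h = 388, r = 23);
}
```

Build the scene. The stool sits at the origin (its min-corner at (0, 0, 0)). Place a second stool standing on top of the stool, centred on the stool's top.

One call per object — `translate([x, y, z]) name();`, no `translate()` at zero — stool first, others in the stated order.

stool();
translate([11, 28, 396]) stool_2();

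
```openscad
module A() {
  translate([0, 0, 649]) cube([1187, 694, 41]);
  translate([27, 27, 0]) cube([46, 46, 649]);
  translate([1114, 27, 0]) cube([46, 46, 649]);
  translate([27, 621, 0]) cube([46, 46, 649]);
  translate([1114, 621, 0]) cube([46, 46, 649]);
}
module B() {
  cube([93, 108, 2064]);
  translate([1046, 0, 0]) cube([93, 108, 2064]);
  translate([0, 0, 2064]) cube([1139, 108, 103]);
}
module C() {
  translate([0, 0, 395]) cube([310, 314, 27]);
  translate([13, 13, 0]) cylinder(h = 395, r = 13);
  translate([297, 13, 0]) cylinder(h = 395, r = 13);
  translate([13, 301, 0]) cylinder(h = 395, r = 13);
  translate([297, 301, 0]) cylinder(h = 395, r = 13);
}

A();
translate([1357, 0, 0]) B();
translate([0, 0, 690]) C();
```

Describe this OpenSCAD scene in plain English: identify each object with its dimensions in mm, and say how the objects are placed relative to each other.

A is a rectangular dining table. The top is 1187×694×41 mm with its upper surface at z = 690 mm. It stands on four 46×46 mm square legs, each inset 27 mm from the nearest pair of top edges, running from the floor to the underside of the top.

B is a rectangular door frame: two vertical jambs of 93×108 mm section, 2064 mm tall, with a clear opening 953 mm wide between their inner faces. A header 103 mm tall and 108 mm deep lies on top of the jambs and spans the full outside width.

C is a four-legged stool. The seat is a 310×314×27 mm slab whose top surface is at z = 422 mm; four round legs, each 26 mm in diameter, run from the floor (z = 0) to the underside of the seat, each leg's axis is inset half a diameter from the nearest pair of seat edges (so the leg's bounding box is flush with the corner).

The door frame is on the floor beside the table on its +x side. The stool is on top of the table.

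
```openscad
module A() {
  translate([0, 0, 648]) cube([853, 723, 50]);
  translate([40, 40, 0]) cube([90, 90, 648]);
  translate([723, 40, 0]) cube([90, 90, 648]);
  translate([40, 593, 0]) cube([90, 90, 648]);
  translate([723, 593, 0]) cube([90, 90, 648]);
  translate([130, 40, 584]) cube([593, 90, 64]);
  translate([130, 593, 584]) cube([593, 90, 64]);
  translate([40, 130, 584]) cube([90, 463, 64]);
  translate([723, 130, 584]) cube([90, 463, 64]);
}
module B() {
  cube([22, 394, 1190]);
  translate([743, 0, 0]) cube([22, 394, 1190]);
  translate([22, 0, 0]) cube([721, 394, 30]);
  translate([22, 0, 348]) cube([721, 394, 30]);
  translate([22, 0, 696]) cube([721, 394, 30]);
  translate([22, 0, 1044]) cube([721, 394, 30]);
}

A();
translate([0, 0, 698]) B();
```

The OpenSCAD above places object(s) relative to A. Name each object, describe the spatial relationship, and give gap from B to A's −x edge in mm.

The bookshelf's min-x is at 0; the table's min-x is 0; gap = 0 mm.

A is a table. B is a bookshelf. The bookshelf is on top of the table. The gap from the bookshelf to the table's −x edge is 0 mm.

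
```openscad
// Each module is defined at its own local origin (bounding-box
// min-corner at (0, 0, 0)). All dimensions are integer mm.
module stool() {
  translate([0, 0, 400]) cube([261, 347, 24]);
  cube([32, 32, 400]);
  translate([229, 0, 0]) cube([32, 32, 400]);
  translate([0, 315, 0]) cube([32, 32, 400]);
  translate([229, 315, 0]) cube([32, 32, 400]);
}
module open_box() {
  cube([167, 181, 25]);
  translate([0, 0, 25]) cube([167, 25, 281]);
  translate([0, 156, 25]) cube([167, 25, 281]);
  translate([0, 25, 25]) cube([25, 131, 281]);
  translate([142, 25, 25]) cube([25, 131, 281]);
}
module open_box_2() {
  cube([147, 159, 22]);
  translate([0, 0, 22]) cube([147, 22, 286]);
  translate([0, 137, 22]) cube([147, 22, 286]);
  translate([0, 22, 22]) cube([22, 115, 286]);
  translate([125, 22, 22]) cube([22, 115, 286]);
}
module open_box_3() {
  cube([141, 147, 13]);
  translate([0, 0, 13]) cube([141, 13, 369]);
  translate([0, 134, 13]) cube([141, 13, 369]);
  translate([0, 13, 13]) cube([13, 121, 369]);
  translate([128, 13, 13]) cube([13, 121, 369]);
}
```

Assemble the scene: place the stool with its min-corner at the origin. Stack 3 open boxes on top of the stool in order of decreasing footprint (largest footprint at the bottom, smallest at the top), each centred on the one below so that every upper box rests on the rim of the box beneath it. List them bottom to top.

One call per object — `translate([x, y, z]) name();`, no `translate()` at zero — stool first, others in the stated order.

stool();
translate([47, 83, 424]) open_box();
translate([57, 94, 730]) open_box_2();
translate([60, 100, 1038]) open_box_3();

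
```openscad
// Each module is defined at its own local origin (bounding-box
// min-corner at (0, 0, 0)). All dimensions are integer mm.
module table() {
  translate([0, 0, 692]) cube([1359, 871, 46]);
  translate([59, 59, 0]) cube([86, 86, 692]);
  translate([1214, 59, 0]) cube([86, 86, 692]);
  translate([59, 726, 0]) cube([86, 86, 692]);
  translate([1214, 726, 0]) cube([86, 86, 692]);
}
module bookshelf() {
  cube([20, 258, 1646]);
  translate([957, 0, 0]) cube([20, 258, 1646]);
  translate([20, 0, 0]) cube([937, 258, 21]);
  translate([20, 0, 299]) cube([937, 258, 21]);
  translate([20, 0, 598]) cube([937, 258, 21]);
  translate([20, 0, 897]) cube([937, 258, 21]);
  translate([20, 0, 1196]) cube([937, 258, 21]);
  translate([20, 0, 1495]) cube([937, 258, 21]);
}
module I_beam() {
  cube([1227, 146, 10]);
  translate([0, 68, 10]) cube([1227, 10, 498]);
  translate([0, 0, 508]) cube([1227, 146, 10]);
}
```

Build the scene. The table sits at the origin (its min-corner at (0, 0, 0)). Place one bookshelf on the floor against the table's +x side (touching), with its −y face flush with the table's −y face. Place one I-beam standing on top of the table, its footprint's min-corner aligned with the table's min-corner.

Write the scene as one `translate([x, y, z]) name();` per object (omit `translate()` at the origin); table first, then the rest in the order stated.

table();
translate([1359, 0, 0]) bookshelf();
translate([0, 0, 738]) I_beam();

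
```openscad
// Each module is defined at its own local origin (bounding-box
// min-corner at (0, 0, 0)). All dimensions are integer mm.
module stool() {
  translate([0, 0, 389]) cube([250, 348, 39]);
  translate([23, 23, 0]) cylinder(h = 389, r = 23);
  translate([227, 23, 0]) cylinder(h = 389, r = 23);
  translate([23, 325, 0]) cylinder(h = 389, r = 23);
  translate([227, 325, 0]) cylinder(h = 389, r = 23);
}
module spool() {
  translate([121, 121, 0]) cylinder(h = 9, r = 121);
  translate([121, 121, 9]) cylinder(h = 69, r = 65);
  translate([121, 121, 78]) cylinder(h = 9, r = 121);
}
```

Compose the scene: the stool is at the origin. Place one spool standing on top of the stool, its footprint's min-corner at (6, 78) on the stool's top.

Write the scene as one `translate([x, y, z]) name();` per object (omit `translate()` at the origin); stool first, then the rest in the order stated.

stool();
translate([6, 78, 428]) spool();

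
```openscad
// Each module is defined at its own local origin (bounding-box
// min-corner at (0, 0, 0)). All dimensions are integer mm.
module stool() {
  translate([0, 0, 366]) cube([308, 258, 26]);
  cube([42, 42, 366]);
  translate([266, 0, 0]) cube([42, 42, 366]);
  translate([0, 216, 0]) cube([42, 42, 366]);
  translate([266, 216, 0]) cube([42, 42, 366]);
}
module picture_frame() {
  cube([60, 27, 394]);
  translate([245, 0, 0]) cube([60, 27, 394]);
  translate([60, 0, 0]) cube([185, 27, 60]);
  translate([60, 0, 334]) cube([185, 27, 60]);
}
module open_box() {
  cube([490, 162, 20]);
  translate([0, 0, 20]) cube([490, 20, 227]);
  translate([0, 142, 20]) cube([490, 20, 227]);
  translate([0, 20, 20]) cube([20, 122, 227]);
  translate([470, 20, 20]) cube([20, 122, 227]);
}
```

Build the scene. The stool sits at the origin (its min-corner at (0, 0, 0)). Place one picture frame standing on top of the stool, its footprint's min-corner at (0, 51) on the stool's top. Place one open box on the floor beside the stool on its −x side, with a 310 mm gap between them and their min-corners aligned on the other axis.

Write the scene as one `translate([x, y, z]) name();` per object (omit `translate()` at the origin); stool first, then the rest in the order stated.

stool();
translate([0, 51, 392]) picture_frame();
translate([-800, 0, 0]) open_box();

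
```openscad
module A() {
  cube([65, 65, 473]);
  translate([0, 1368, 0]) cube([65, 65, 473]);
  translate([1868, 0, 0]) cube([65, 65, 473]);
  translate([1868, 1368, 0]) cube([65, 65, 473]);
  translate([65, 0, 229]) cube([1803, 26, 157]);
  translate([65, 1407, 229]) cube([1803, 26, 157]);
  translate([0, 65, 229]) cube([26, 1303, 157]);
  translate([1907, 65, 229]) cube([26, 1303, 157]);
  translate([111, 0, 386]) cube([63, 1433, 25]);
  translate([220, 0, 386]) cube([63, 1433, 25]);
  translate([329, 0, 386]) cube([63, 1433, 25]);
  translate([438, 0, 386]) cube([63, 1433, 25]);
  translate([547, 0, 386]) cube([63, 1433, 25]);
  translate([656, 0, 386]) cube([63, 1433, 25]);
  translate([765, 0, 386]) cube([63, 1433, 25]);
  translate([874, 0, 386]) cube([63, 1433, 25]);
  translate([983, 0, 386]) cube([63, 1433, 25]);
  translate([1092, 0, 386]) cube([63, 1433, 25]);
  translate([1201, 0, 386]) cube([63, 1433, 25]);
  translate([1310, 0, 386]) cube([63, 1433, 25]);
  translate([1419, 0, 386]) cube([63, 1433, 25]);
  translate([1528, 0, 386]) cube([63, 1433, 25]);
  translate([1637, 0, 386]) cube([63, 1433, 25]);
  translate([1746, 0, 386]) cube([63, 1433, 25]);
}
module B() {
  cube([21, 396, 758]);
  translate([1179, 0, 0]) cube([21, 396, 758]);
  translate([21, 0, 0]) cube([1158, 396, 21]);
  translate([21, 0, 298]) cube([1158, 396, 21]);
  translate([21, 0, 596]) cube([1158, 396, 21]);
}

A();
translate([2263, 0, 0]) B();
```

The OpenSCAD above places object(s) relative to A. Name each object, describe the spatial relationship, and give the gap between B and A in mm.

A is a bed frame. B is a bookshelf. The bookshelf is on the floor beside the bed frame on its +x side. The gap between the bookshelf and the bed frame is 330 mm.

The bookshelf's nearest face is 330 mm from the bed frame's +x face.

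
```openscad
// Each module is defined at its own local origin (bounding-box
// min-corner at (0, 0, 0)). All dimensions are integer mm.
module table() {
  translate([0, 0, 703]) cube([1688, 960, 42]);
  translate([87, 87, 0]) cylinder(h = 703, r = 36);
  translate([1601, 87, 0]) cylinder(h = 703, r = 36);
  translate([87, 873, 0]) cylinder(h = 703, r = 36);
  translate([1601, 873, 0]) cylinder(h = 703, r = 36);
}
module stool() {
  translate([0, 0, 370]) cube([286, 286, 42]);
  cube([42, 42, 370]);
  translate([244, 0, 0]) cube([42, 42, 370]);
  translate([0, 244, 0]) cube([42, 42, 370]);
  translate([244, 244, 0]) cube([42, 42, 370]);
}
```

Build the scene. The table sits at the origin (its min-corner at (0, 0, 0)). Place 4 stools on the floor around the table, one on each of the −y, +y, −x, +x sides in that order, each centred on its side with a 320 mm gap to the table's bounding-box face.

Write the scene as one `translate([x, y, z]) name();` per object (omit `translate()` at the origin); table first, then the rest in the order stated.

table();
translate([701, -606, 0]) stool();
translate([701, 1280, 0]) stool();
translate([-606, 337, 0]) stool();
translate([2008, 337, 0]) stool();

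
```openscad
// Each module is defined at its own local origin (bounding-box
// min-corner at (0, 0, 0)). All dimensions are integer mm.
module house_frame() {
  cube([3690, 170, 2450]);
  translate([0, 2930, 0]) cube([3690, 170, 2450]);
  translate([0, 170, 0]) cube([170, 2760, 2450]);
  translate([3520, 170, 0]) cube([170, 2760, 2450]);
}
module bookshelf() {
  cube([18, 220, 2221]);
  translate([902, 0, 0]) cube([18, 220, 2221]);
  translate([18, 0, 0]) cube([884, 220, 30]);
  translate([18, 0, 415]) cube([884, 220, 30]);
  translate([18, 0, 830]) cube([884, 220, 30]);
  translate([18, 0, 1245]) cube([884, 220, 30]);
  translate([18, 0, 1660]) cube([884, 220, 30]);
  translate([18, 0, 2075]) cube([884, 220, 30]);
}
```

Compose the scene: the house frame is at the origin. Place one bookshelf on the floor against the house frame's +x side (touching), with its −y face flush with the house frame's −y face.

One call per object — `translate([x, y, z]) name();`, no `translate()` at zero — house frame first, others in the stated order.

house_frame();
translate([3690, 0, 0]) bookshelf();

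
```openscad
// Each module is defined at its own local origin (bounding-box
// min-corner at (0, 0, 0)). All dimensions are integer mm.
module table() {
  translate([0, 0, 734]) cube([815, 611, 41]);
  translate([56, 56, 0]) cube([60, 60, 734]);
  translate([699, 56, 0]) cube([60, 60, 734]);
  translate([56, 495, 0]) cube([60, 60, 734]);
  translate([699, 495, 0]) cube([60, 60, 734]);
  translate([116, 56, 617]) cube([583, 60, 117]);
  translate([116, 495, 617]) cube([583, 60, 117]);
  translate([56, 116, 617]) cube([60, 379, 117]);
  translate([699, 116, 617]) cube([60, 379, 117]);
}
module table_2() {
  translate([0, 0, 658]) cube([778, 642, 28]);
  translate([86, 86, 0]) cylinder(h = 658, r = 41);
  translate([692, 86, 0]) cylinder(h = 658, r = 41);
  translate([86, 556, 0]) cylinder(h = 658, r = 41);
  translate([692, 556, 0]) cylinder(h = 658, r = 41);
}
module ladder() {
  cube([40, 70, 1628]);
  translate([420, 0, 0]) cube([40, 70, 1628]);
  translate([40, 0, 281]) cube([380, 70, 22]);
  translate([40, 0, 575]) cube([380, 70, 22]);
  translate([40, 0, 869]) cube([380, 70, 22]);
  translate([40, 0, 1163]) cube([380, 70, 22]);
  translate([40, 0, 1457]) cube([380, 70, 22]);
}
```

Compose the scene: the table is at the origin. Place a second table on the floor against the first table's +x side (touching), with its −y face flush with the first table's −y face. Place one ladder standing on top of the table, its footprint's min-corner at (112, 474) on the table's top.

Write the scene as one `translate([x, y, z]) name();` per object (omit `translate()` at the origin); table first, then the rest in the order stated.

table();
translate([815, 0, 0]) table_2();
translate([112, 474, 775]) ladder();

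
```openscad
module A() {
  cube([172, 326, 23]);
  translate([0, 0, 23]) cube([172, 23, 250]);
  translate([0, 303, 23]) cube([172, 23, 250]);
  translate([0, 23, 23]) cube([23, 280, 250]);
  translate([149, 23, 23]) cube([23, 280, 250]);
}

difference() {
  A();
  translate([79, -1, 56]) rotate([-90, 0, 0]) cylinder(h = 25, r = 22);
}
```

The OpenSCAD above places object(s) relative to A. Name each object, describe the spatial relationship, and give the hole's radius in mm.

The subtracted cylinder has r = 22 mm.

A is an open box. The open box has a circular hole through its front wall. The hole's radius is 22 mm.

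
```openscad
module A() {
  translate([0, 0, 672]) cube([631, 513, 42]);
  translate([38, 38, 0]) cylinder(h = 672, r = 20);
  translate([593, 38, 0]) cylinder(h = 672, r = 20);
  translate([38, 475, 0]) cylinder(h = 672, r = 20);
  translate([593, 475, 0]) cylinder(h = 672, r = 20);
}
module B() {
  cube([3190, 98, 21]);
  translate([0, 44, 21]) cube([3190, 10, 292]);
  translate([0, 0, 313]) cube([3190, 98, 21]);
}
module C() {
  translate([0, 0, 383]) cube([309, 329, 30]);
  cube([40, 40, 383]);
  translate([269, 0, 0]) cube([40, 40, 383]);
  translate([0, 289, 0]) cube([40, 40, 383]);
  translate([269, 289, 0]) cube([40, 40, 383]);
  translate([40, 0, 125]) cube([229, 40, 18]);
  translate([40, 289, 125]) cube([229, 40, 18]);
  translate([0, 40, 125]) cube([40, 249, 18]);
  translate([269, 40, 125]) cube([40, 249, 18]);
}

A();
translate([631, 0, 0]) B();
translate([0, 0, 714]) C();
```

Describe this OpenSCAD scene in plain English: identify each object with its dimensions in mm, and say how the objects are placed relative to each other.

A is a rectangular dining table. The top is 631×513×42 mm with its upper surface at z = 714 mm. It stands on four round legs of 40 mm diameter, each leg's bounding box inset 18 mm from the nearest pair of top edges, running from the floor to the underside of the top.

B is an I-beam lying along x, 3190 mm long. Overall section height 334 mm. Two flanges 98 mm wide (y) and 21 mm thick, one on the floor and one at the top; a web 10 mm thick runs between them, centred on the flange width.

C is a four-legged stool. The seat is a 309×329×30 mm slab whose top surface is at z = 413 mm; four square legs, each 40×40 mm in cross-section, run from the floor (z = 0) to the underside of the seat, each flush with a corner of the seat. Four stretchers, 40 mm wide and 18 mm tall, connect adjacent legs with their undersides at z = 125 mm, each running between the inner faces of the legs it joins and aligned with the legs' outer faces on the other axis.

The I-beam is against the table's +x side, with their −y faces flush. The stool is on top of the table.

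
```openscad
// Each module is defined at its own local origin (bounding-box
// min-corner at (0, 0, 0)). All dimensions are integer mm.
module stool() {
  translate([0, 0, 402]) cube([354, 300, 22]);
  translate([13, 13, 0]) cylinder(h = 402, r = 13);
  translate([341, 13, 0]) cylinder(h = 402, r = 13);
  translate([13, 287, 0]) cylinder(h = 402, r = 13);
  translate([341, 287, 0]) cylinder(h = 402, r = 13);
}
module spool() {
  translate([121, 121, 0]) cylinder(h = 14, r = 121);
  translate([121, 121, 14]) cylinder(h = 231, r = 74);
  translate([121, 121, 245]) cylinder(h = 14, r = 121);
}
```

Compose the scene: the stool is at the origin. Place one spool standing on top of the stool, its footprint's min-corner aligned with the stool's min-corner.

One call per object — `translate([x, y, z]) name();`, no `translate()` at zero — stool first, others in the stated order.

stool();
translate([0, 0, 424]) spool();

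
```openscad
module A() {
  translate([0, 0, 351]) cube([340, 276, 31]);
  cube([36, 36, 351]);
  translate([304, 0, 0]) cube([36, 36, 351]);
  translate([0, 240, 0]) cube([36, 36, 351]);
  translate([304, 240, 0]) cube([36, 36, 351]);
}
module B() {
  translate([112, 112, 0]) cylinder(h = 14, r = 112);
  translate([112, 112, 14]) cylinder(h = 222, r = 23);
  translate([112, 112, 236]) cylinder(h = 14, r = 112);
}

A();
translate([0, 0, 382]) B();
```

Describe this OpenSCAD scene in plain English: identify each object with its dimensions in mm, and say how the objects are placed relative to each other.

A is a four-legged stool. The seat is 340×276 mm, 31 mm thick, top at z = 382 mm. It stands on four square legs, each 36×36 mm in cross-section, from z = 0 to the seat underside, each flush with a corner of the seat.

B is a spool: two coaxial disc flanges of radius 112 mm and thickness 14 mm, joined by a core cylinder of radius 23 mm and height 222 mm. The lower flange rests on z = 0 and the three cylinders share a vertical axis.

The spool is on top of the stool.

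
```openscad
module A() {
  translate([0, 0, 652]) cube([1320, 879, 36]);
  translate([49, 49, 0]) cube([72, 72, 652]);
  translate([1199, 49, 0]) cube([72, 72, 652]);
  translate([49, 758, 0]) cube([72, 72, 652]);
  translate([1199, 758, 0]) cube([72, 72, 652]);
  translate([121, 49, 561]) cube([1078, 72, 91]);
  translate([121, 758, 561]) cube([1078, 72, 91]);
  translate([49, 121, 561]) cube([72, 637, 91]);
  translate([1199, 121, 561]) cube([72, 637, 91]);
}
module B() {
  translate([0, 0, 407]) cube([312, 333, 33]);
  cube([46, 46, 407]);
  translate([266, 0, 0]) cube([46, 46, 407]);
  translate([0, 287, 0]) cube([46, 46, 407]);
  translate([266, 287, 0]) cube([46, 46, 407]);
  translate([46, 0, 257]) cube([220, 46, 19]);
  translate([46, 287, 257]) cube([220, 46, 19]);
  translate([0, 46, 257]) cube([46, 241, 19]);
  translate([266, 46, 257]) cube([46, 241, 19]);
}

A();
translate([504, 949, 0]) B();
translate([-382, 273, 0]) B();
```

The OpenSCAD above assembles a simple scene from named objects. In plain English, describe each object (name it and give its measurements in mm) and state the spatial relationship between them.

A is a table with a 1320×879 mm rectangular top, 36 mm thick, top surface at z = 688 mm, supported by four 72×72 mm square legs, each inset 49 mm from the nearest pair of top edges, running from the floor. Four apron rails, 72 mm thick and 91 mm tall, run between adjacent legs with their top edges flush with the underside of the top and their outer faces flush with the legs' outer faces.

B is a simple wooden stool: a rectangular seat 312 mm (x) by 333 mm (y), 33 mm thick, top face at z = 440 mm, on four square legs, each 46×46 mm in cross-section. The legs rest on z = 0, each flush with a corner of the seat. Four stretchers, 46 mm wide and 19 mm tall, connect adjacent legs with their undersides at z = 257 mm, each running between the inner faces of the legs it joins and aligned with the legs' outer faces on the other axis.

Two stools sit around the table at the +y, −x sides.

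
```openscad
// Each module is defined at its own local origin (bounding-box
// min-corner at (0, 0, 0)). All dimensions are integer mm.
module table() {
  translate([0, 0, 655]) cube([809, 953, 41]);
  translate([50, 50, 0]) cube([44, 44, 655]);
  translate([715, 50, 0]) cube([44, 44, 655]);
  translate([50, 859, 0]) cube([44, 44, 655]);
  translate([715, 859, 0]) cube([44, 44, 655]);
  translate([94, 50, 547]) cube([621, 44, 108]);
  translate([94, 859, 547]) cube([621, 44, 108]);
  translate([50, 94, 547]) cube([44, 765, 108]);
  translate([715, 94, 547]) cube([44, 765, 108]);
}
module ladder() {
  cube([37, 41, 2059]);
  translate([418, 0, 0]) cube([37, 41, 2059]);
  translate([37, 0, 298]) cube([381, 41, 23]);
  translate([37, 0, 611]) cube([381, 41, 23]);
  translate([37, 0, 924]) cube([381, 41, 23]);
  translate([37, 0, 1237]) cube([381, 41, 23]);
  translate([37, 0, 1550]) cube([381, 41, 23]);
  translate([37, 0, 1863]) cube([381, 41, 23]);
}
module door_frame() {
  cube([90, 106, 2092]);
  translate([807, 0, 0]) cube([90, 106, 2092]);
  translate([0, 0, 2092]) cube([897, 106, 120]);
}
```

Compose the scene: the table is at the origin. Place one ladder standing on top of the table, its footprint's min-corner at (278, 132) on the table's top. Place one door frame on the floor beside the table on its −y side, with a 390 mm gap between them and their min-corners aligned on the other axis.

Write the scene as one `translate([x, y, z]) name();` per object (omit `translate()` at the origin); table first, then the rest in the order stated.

table();
translate([278, 132, 696]) ladder();
translate([0, -496, 0]) door_frame();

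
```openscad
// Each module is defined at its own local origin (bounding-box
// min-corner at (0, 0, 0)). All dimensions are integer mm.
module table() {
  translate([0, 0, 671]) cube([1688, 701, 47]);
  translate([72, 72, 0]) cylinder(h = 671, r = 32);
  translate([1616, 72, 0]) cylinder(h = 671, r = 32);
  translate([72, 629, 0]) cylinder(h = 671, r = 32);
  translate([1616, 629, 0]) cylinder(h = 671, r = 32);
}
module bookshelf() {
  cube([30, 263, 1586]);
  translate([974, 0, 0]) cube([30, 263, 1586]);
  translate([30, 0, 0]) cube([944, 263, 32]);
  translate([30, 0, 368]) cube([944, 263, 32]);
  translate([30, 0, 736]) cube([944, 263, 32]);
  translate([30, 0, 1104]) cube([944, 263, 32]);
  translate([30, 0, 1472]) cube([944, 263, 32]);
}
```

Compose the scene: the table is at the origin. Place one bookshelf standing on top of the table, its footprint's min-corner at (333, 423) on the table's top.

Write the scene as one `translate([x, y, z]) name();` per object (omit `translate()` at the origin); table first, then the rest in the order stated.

table();
translate([333, 423, 718]) bookshelf();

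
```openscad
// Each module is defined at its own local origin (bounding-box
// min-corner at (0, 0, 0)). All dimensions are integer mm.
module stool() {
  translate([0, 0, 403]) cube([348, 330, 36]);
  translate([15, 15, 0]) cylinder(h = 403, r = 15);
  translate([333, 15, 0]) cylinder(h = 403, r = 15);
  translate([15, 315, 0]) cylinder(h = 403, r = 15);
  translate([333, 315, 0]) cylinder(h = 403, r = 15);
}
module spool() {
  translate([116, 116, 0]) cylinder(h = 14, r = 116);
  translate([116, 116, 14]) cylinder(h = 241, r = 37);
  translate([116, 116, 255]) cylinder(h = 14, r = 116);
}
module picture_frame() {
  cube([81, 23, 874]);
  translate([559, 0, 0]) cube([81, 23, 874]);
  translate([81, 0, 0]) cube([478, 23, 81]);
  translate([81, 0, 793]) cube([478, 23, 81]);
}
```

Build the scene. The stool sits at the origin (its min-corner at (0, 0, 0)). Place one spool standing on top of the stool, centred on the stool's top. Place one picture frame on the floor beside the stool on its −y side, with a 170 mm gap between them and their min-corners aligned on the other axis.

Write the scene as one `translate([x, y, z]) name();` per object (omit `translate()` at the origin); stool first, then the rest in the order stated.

stool();
translate([58, 49, 439]) spool();
translate([0, -193, 0]) picture_frame();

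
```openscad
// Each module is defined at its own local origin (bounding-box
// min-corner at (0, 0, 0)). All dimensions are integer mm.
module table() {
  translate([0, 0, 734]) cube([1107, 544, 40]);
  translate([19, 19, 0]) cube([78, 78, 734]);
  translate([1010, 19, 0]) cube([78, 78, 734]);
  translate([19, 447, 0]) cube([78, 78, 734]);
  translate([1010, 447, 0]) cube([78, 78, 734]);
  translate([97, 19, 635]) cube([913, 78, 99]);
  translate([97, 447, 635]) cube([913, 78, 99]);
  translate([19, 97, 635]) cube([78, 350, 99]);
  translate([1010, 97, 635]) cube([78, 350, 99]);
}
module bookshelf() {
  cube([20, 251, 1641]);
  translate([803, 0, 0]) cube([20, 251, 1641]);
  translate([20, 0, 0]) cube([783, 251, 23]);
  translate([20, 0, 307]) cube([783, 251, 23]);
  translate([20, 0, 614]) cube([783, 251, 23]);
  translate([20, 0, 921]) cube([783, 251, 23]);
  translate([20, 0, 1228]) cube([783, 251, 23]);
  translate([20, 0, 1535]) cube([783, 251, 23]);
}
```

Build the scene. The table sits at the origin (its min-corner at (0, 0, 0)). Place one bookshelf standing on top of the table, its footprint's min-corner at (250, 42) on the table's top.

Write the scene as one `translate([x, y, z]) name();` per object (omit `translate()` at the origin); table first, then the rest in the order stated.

table();
translate([250, 42, 774]) bookshelf();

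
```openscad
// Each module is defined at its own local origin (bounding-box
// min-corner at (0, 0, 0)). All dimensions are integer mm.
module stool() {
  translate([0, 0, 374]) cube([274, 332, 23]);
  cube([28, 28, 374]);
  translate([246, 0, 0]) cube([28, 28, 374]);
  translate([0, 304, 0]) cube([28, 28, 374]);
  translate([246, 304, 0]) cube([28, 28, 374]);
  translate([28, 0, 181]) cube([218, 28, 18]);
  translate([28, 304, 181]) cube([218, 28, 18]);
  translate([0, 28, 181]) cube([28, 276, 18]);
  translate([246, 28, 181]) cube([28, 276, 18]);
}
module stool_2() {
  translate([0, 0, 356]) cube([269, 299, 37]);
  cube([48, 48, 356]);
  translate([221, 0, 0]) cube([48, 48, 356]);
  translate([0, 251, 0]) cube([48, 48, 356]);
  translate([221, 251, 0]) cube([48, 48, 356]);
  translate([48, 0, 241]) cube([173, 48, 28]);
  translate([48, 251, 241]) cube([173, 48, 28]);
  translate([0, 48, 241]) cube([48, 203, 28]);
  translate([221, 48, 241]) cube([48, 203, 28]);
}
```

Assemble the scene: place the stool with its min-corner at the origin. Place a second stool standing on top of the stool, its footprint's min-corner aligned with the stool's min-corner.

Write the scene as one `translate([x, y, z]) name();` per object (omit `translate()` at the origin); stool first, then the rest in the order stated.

stool();
translate([0, 0, 397]) stool_2();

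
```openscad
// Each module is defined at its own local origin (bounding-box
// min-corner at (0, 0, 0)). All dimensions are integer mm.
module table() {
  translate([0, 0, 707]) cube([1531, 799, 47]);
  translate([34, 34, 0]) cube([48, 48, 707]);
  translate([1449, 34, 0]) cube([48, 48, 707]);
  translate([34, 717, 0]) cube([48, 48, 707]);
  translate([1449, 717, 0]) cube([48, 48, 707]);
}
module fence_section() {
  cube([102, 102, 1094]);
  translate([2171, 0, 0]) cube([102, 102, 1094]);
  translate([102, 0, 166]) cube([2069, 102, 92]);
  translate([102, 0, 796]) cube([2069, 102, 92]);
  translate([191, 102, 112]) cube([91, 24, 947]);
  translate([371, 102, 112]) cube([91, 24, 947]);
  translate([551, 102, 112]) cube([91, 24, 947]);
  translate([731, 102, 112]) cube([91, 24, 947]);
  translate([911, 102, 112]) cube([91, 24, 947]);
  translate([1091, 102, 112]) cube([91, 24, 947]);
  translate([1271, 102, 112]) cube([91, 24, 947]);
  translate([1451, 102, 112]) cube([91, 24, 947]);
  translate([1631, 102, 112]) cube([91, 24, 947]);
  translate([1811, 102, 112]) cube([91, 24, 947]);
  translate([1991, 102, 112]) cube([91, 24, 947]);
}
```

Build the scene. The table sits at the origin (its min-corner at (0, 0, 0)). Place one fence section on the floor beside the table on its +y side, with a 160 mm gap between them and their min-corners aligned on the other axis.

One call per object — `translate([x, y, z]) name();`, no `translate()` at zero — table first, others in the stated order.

table();
translate([0, 959, 0]) fence_section();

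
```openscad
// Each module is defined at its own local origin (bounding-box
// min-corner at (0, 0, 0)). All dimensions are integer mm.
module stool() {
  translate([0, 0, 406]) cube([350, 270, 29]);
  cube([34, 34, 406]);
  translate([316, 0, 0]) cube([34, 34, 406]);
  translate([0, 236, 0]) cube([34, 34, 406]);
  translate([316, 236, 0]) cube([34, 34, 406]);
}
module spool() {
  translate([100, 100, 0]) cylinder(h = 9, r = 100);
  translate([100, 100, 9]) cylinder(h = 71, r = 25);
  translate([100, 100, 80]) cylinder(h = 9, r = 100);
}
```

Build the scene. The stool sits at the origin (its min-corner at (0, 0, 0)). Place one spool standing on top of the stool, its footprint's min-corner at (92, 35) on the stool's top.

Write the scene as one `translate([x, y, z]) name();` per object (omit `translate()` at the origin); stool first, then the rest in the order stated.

stool();
translate([92, 35, 435]) spool();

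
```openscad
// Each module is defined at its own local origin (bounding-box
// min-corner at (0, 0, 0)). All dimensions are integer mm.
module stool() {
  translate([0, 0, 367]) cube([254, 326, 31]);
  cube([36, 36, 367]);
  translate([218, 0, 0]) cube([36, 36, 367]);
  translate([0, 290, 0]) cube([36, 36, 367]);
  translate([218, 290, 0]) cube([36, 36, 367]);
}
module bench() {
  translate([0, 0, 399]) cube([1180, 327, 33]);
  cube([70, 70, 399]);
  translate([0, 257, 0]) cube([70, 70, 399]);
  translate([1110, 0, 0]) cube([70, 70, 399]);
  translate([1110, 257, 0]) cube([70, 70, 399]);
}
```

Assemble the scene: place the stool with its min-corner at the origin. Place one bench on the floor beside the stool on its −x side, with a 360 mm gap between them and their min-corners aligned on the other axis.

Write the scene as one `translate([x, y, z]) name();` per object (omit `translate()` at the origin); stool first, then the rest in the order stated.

stool();
translate([-1540, 0, 0]) bench();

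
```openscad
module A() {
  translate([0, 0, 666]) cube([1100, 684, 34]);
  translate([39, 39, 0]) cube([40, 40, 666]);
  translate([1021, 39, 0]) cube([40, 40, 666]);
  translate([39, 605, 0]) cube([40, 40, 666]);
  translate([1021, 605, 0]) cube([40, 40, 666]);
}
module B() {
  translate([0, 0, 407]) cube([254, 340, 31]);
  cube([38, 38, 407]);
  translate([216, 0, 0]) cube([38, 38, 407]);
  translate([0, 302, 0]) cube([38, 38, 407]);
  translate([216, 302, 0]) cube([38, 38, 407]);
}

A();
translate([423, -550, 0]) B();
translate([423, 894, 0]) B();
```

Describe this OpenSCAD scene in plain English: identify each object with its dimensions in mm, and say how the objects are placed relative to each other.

A is a rectangular dining table. The top is 1100×684×34 mm with its upper surface at z = 700 mm. It stands on four 40×40 mm square legs, each inset 39 mm from the nearest pair of top edges, running from the floor to the underside of the top.

B is a simple wooden stool: a rectangular seat 254 mm (x) by 340 mm (y), 31 mm thick, top face at z = 438 mm, on four square legs, each 38×38 mm in cross-section. The legs rest on z = 0, each flush with a corner of the seat.

Two stools sit around the table at the −y, +y sides.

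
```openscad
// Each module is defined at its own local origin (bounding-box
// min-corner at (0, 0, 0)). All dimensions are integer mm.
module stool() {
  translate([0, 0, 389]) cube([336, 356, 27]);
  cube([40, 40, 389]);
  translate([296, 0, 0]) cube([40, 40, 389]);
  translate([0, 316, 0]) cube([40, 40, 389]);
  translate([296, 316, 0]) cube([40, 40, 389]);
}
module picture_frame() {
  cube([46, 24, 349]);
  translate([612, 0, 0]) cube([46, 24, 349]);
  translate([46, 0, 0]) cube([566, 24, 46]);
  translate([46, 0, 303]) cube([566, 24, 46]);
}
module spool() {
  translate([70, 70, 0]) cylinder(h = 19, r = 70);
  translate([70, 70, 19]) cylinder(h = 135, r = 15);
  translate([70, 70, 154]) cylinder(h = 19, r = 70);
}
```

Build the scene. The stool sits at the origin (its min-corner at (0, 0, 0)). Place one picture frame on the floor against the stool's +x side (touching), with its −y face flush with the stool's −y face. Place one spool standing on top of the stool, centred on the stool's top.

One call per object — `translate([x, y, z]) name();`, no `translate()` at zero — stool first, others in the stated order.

stool();
translate([336, 0, 0]) picture_frame();
translate([98, 108, 416]) spool();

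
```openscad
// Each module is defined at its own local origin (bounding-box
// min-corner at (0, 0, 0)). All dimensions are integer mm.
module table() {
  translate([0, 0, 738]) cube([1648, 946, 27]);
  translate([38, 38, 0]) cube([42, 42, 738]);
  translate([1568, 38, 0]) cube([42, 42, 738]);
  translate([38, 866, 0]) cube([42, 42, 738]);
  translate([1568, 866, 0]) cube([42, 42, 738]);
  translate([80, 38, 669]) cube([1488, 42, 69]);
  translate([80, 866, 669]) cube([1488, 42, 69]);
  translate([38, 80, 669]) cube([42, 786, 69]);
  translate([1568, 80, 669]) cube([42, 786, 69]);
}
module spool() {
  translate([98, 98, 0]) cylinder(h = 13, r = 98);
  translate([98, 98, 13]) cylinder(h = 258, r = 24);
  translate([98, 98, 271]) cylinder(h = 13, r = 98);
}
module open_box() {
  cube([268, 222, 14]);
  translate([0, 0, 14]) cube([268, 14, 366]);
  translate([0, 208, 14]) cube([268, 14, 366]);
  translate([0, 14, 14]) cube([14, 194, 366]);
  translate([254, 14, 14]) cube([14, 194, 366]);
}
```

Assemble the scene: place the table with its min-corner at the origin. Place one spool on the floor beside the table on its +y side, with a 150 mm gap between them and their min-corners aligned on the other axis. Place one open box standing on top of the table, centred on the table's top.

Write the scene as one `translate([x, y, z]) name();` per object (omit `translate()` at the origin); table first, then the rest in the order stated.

table();
translate([0, 1096, 0]) spool();
translate([690, 362, 765]) open_box();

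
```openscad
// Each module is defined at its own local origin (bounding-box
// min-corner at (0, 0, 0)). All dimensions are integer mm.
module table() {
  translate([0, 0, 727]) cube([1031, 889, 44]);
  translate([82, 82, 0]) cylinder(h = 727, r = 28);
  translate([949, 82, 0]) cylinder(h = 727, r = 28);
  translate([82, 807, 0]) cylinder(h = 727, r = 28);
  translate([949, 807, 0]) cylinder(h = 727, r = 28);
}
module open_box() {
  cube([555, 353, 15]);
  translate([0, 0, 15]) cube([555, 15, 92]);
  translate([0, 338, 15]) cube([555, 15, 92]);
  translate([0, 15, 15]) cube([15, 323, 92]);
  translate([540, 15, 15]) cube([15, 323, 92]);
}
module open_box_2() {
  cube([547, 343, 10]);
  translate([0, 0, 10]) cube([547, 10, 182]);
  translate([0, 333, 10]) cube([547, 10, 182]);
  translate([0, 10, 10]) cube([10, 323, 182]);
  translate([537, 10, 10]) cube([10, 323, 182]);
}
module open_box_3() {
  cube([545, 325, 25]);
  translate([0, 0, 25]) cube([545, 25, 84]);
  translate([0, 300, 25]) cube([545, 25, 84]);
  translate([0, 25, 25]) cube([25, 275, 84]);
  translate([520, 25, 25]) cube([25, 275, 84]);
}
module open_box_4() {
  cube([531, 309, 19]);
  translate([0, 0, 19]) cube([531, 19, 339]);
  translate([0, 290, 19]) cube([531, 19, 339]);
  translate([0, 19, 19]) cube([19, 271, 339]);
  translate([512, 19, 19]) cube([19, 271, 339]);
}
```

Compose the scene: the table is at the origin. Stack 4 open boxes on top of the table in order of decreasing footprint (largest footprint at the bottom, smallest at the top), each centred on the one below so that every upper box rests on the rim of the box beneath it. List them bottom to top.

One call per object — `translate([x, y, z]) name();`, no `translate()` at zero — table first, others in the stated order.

table();
translate([238, 268, 771]) open_box();
translate([242, 273, 878]) open_box_2();
translate([243, 282, 1070]) open_box_3();
translate([250, 290, 1179]) open_box_4();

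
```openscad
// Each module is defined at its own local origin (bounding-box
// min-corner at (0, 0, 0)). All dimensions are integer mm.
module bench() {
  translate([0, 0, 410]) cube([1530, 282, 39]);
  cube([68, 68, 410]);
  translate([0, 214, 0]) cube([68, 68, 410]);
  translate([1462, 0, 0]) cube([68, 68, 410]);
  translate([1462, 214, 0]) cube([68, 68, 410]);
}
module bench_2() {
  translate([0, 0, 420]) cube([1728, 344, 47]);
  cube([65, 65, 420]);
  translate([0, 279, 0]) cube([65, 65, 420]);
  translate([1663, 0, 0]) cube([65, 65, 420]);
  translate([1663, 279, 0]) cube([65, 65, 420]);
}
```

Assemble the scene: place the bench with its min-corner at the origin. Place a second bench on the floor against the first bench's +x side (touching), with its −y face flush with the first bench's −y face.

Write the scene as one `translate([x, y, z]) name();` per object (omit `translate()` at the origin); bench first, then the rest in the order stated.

bench();
translate([1530, 0, 0]) bench_2();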